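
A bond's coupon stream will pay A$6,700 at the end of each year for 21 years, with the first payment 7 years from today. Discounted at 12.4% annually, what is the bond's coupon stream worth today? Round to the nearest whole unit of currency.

A$24,494

PV at t=6 (ordinary 21-year annuity): 6700 × a(21|0.124) = 6700 × 7.371911 = 49,391.8029
PV₀ = 49,391.8029 / (1+0.124)^6 = 49,391.8029 / 2.016498 = 24,493.8476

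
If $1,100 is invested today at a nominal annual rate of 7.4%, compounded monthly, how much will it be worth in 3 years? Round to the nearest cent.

$1,372.49

Periodic rate i = 0.074/12 = 0.00616667; n = 3 × 12 = 36 periods.
1,100 × (1+0.00616667)^36 = 1,100 × 1.247721 = 1,372.4926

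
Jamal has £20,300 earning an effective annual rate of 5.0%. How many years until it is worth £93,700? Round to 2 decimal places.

(1+i)^n = 93700/20300 = 4.61576, so n = ln 4.61576 / ln 1.05 = 31.3481 years

31.35 years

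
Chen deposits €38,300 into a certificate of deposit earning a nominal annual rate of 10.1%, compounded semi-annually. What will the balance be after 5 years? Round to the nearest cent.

Periodic rate i = 0.101/2 = 0.0505; n = 5 × 2 = 10 periods.
FV = 38,300 × (1 + 0.0505)^10 = 62,684.3810

€62,684.38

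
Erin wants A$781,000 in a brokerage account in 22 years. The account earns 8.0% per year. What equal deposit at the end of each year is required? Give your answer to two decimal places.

A$14,083.05

PMT = 781000 / ( [(1+0.08)^22 − 1] / 0.08 ) = 781000 / 55.456755 = 14,083.0454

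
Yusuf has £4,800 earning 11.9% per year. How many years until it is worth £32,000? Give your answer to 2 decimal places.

16.87 years

n = ln(32000/4800) / ln(1+0.119) = ln(6.66667) / 0.112435 = 16.8730 years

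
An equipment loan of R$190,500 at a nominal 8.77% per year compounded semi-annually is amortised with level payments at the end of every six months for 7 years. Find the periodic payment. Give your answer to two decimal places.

Periodic rate i = 0.0877/2 = 0.04385; n = 7 × 2 = 14 periods.
Annuity-PV factor = 10.299632; PMT = 190500 / 10.299632 = 18,495.8062

R$18,495.81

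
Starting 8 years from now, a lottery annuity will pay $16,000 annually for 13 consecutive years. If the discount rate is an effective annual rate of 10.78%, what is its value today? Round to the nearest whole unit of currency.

Value one period before first payment (t=7): 16000 × [1 − (1+0.1078)^(−13)] / 0.1078 = 16000 × 6.825211 = 109,203.3720
Discount back 7 years: 109,203.3720 × (1+0.1078)^(−7) = 109,203.3720 × 0.488394 = 53,334.2906

$53,334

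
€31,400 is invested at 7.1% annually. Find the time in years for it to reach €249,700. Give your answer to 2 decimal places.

n = ln(249700/31400) / ln(1+0.071) = ln(7.95223) / 0.068593 = 30.2284 years

30.23 years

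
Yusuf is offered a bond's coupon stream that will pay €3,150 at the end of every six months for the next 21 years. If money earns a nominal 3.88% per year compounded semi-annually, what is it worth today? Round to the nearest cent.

Periodic rate i = 0.0388/2 = 0.0194; n = 21 × 2 = 42 periods.
Annuity factor a(42|0.0194) = 28.546603; PV = 3150 × 28.546603 = 89,921.8004

€89,921.80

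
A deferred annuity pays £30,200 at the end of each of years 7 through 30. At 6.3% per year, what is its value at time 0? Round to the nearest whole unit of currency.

Value one period before first payment (t=6): 30200 × [1 − (1+0.063)^(−24)] / 0.063 = 30200 × 12.209812 = 368,736.3193
Discount back 6 years: 368,736.3193 × (1+0.063)^(−6) = 368,736.3193 × 0.693107 = 255,573.7993

£255,574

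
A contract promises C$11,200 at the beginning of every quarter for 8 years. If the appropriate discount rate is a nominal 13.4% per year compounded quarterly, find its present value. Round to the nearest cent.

C$225,150.03

i = 0.134/4 = 0.0335 per quarter; n = 8·4 = 32.
PV = 11200 × [1 − (1+0.0335)^(−32)] / 0.0335 × (1+i) = 11200 × 20.102681 = 225,150.0305
(Beginning-of-period payments → annuity-due factor ×(1+i).)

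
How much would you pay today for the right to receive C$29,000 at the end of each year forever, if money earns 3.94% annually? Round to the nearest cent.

PV = C/r = 29000/0.0394 = 736,040.6091

C$736,040.61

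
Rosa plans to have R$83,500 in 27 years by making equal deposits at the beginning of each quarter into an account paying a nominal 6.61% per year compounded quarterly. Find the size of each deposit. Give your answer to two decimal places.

R$278.64

Periodic rate i = 0.0661/4 = 0.016525; n = 27 × 4 = 108 periods.
FV-annuity factor × (1+i) = 299.668797; PMT = 83500 / 299.668797 = 278.6410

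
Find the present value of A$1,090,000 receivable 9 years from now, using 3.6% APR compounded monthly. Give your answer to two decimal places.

Periodic rate i = 0.036/12 = 0.003; n = 9 × 12 = 108 periods.
PV = 1,090,000 / (1 + 0.003)^108 = 1,090,000 / 1.381977 = 788,725.2270

A$788,725.23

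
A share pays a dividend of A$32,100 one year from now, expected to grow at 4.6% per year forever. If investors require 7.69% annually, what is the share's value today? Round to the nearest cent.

PV = PMT / (i − g) = 32100 / (0.0769 − 0.046) = 32100 / 0.030900 = 1,038,834.9515

A$1,038,834.95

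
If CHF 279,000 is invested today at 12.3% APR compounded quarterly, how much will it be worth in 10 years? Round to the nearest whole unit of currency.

CHF 936,996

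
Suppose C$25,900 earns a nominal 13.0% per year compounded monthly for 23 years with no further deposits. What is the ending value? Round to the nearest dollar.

C$506,824

Periodic rate i = 0.13/12 = 0.0108333; n = 23 × 12 = 276 periods.
25,900 × (1+0.0108333)^276 = 25,900 × 19.568482 = 506,823.6755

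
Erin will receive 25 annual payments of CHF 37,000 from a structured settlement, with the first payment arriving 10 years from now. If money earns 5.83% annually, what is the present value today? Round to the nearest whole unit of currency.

Value one period before first payment (t=9): 37000 × [1 − (1+0.0583)^(−25)] / 0.0583 = 37000 × 12.992484 = 480,721.9160
PV₀ = 480,721.9160 / (1+0.0583)^9 = 480,721.9160 / 1.665249 = 288,678.7106

CHF 288,679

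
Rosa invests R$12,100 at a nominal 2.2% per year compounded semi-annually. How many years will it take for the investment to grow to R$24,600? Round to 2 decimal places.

32.43 years

Periodic rate i = 0.022/2 = 0.011.
n = ln(24600/12100) / ln(1+0.011) = ln(2.03306) / 0.010940 = 64.8579 half-years
= 64.8579/2 years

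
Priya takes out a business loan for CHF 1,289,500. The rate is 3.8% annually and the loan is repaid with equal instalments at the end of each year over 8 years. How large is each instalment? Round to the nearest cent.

PMT = 1.2895e+06 / ( [1 − (1+0.038)^(−8)] / 0.038 ) = 1.2895e+06 / 6.788697 = 189,948.0761

CHF 189,948.08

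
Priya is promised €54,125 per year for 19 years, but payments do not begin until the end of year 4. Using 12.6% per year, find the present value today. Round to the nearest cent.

PV at t=3 (ordinary 19-year annuity): 54125 × a(19|0.126) = 54125 × 7.103978 = 384,502.7910
PV₀ = 384,502.7910 / (1+0.126)^3 = 384,502.7910 / 1.427628 = 269,329.7482

€269,329.75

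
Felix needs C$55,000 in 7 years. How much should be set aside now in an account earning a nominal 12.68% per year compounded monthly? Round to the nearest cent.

C$22,746.01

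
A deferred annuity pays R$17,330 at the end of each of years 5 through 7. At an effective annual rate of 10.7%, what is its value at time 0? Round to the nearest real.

PV at t=4 (ordinary 3-year annuity): 17330 × a(3|0.107) = 17330 × 2.456522 = 42,571.5254
Discount back 4 years: 42,571.5254 × (1+0.107)^(−4) = 42,571.5254 × 0.665901 = 28,348.4115

R$28,348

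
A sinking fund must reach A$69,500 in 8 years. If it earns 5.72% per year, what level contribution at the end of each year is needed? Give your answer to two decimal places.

A$7,092.89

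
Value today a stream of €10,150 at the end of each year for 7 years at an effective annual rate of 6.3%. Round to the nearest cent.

€56,061.94

Annuity factor a(7|0.063) = 5.523344; PV = 10150 × 5.523344 = 56,061.9373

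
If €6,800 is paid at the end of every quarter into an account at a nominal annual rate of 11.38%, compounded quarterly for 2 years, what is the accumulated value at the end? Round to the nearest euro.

€60,136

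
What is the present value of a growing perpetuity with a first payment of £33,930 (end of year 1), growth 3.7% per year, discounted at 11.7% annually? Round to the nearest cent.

£424,125.00

PV = PMT / (i − g) = 33930 / (0.117 − 0.037) = 33930 / 0.080000 = 424,125.0000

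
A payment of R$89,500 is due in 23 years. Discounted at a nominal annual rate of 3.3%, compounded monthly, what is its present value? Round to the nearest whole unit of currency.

Periodic rate i = 0.033/12 = 0.00275; n = 23 × 12 = 276 periods.
PV = FV·(1+i)^(−n) = 89,500 × 0.468622 = 41,941.6909

R$41,942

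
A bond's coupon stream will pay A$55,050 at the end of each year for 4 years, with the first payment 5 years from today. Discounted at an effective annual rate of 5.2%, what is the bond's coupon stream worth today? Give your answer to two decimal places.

Value one period before first payment (t=4): 55050 × [1 − (1+0.052)^(−4)] / 0.052 = 55050 × 3.529538 = 194,301.0915
Discount back 4 years: 194,301.0915 × (1+0.052)^(−4) = 194,301.0915 × 0.816464 = 158,639.8465

A$158,639.85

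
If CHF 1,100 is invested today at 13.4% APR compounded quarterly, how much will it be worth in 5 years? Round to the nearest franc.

CHF 2,126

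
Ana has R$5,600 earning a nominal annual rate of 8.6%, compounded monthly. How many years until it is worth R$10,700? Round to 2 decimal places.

Periodic rate i = 0.086/12 = 0.00716667.
(1+i)^n = 10700/5600 = 1.91071, so n = ln 1.91071 / ln 1.00717 = 90.6690 months
= 90.6690/12 years

7.56 years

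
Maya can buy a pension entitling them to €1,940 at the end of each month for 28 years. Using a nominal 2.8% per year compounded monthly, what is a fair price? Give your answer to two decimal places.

€451,471.36

With 12 periods per year: i = 0.00233333, n = 336.
PV = PMT · [1 − (1+i)^(−n)] / i = 1940 · 232.717197 = 451,471.3626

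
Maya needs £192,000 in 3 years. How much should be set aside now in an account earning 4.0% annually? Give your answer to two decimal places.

£170,687.30

PV = 192,000 / (1 + 0.04)^3 = 192,000 / 1.124864 = 170,687.3009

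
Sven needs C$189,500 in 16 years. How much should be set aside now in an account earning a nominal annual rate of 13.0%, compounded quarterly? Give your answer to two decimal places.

With 4 periods per year: i = 0.0325, n = 64.
PV = 189,500 / (1 + 0.0325)^64 = 189,500 / 7.743974 = 24,470.6414

C$24,470.64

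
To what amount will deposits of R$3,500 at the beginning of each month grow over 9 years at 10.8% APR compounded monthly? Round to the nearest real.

R$640,284

With 12 periods per year: i = 0.009, n = 108.
Accumulation factor s(108|0.009) × (1+i) = 182.938204; FV = 3500 × 182.938204 = 640,283.7129
Payments are at the start of each period, so multiply by (1+i).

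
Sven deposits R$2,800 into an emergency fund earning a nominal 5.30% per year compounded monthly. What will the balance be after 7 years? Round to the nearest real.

Periodic rate i = 0.053/12 = 0.00441667; n = 7 × 12 = 84 periods.
2,800 × (1+0.00441667)^84 = 2,800 × 1.448000 = 4,054.3993

R$4,054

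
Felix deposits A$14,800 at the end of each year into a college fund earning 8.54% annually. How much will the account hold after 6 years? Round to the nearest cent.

A$110,060.64

FV = 14800 × [(1+0.0854)^6 − 1] / 0.0854 = 14800 × 7.436529 = 110,060.6354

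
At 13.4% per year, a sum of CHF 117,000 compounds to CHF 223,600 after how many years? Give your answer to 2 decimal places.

n = ln(223600/117000) / ln(1+0.134) = ln(1.91111) / 0.125751 = 5.1505 years

5.15 years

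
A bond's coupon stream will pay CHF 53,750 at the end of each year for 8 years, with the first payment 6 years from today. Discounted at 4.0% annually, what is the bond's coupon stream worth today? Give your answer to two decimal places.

CHF 297,443.12

Value one period before first payment (t=5): 53750 × [1 − (1+0.04)^(−8)] / 0.04 = 53750 × 6.732745 = 361,885.0370
PV₀ = 361,885.0370 / (1+0.04)^5 = 361,885.0370 / 1.216653 = 297,443.1215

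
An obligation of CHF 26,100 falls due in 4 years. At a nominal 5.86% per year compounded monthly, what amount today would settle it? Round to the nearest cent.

Periodic rate i = 0.0586/12 = 0.00488333; n = 4 × 12 = 48 periods.
PV = FV·(1+i)^(−n) = 26,100 × 0.791497 = 20,658.0647

CHF 20,658.06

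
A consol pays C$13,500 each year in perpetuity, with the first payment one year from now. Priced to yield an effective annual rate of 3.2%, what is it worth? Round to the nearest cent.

PV = C/r = 13500/0.032 = 421,875.0000

C$421,875.00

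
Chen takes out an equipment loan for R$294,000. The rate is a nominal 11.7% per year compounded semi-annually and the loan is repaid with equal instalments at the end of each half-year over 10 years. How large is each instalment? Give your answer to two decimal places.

With 2 periods per year: i = 0.0585, n = 20.
Annuity-PV factor = 11.610908; PMT = 294000 / 11.610908 = 25,321.0171

R$25,321.02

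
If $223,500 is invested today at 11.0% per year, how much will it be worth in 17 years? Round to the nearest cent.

223,500 × (1+0.11)^17 = 223,500 × 5.895093 = 1,317,553.2204

$1,317,553.22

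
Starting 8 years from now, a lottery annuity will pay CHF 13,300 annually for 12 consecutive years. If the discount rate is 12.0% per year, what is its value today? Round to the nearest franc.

CHF 37,267

Value one period before first payment (t=7): 13300 × [1 − (1+0.12)^(−12)] / 0.12 = 13300 × 6.194374 = 82,385.1772
PV₀ = 82,385.1772 / (1+0.12)^7 = 82,385.1772 / 2.210681 = 37,266.8703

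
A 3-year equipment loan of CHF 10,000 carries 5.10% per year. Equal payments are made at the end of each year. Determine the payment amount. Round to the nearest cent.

CHF 3,678.97

PMT = 10000 / ( [1 − (1+0.051)^(−3)] / 0.051 ) = 10000 / 2.718153 = 3,678.9684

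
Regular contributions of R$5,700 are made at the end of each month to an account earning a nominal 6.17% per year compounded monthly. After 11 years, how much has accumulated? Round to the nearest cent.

i = 0.0617/12 = 0.00514167 per month; n = 11·12 = 132.
Accumulation factor s(132|0.00514167) = 188.244114; FV = 5700 × 188.244114 = 1,072,991.4494

R$1,072,991.45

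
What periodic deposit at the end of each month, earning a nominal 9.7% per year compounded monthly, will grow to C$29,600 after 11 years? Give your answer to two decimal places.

Periodic rate i = 0.097/12 = 0.00808333; n = 11 × 12 = 132 periods.
FV-annuity factor = 234.334703; PMT = 29600 / 234.334703 = 126.3151

C$126.32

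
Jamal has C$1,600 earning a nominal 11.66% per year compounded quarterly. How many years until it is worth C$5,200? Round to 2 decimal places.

Periodic rate i = 0.1166/4 = 0.02915.
(1+i)^n = 5200/1600 = 3.25000, so n = ln 3.25000 / ln 1.02915 = 41.0206 quarters
= 41.0206/4 years

10.26 years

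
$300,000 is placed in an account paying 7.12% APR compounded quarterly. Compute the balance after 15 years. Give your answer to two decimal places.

$864,705.15

i = 0.0712/4 = 0.0178 per quarter; n = 15·4 = 60.
FV = PV·(1+i)^n = 300,000 × 2.882351 = 864,705.1528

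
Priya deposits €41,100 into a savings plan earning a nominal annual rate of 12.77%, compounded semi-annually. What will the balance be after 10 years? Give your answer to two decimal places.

€141,726.08

i = 0.1277/2 = 0.06385 per half-year; n = 10·2 = 20.
41,100 × (1+0.06385)^20 = 41,100 × 3.448323 = 141,726.0817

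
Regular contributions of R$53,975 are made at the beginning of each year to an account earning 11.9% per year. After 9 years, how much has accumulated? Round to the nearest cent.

FV = PMT · [(1+i)^n − 1] / i × (1+i) = 53975 · 16.464106 = 888,650.1033
Payments are at the start of each period, so multiply by (1+i).

R$888,650.10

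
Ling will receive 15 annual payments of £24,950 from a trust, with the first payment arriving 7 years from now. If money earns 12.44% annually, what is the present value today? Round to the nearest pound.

Value one period before first payment (t=6): 24950 × [1 − (1+0.1244)^(−15)] / 0.1244 = 24950 × 6.653849 = 166,013.5312
PV₀ = 166,013.5312 / (1+0.1244)^6 = 166,013.5312 / 2.020808 = 82,152.0615

£82,152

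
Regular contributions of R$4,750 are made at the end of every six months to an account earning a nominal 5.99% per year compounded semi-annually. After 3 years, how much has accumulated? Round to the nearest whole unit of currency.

With 2 periods per year: i = 0.02995, n = 6.
FV = PMT · [(1+i)^n − 1] / i = 4750 · 6.467598 = 30,721.0899

R$30,721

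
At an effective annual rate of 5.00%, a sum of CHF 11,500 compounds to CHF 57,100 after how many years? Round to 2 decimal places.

32.84 years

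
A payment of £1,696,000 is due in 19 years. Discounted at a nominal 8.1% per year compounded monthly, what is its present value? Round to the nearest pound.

Periodic rate i = 0.081/12 = 0.00675; n = 19 × 12 = 228 periods.
Discount factor = (1+0.00675)^(−228) = 0.215708; PV = 1,696,000 × 0.215708 = 365,840.9534

£365,841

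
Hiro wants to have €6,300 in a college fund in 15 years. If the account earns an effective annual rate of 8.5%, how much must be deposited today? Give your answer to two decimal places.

€1,853.08

Discount factor = (1+0.085)^(−15) = 0.294140; PV = 6,300 × 0.294140 = 1,853.0813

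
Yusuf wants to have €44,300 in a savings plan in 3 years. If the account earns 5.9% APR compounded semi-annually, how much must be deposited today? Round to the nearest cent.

€37,208.80

i = 0.059/2 = 0.0295 per half-year; n = 3·2 = 6.
Discount factor = (1+0.0295)^(−6) = 0.839928; PV = 44,300 × 0.839928 = 37,208.7963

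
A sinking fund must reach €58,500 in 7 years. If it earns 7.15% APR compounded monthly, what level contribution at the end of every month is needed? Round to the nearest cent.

€538.66

With 12 periods per year: i = 0.00595833, n = 84.
FV-annuity factor = 108.603825; PMT = 58500 / 108.603825 = 538.6551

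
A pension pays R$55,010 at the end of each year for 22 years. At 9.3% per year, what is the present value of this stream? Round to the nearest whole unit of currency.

PV = 55010 × [1 − (1+0.093)^(−22)] / 0.093 = 55010 × 9.232584 = 507,884.4193

R$507,884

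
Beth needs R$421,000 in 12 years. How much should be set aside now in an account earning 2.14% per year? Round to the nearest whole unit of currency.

Discount factor = (1+0.0214)^(−12) = 0.775621; PV = 421,000 × 0.775621 = 326,536.5904

R$326,537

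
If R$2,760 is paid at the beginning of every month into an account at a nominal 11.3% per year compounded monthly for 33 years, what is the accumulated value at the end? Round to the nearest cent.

With 12 periods per year: i = 0.00941667, n = 396.
FV = 2760 × [(1+0.00941667)^396 − 1] / 0.00941667 × (1+i) = 2760 × 4278.918738 = 11,809,815.7157
(Beginning-of-period payments → annuity-due factor ×(1+i).)

R$11,809,815.72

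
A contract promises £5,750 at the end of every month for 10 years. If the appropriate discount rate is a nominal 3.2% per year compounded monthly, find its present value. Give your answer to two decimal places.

£589,824.12

With 12 periods per year: i = 0.00266667, n = 120.
Annuity factor a(120|0.00266667) = 102.578109; PV = 5750 × 102.578109 = 589,824.1249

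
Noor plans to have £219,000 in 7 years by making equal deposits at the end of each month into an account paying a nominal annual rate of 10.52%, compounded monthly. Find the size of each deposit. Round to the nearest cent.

Periodic rate i = 0.1052/12 = 0.00876667; n = 7 × 12 = 84 periods.
PMT = 219000 / ( [(1+0.00876667)^84 − 1] / 0.00876667 ) = 219000 / 123.389255 = 1,774.8709

£1,774.87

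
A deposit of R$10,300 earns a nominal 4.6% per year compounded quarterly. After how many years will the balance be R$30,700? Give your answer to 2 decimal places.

Periodic rate i = 0.046/4 = 0.0115.
n = ln(30700/10300) / ln(1+0.0115) = ln(2.98058) / 0.011434 = 95.5119 quarters
= 95.5119/4 years

23.88 years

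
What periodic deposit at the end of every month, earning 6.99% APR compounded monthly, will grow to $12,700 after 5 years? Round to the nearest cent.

$177.44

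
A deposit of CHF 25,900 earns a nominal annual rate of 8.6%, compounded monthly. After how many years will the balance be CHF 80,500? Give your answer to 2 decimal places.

13.23 years

Periodic rate i = 0.086/12 = 0.00716667.
n = ln(80500/25900) / ln(1+0.00716667) = ln(3.10811) / 0.007141 = 158.8009 months
= 158.8009/12 years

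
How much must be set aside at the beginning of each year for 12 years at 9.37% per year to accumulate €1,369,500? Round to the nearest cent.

FV-annuity factor × (1+i) = 22.520638; PMT = 1.3695e+06 / 22.520638 = 60,810.8874

€60,810.89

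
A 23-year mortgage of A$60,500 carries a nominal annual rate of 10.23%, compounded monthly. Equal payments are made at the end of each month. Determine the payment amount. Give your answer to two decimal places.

A$570.56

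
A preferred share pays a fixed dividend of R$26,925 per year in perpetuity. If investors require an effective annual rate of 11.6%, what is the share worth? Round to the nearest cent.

PV = C/r = 26925/0.116 = 232,112.0690

R$232,112.07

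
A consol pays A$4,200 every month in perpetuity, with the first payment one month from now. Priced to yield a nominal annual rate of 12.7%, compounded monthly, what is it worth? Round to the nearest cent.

A$396,850.39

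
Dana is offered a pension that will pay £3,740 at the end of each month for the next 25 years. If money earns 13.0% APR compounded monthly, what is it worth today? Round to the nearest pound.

With 12 periods per year: i = 0.0108333, n = 300.
Annuity factor a(300|0.0108333) = 88.665428; PV = 3740 × 88.665428 = 331,608.7010

£331,609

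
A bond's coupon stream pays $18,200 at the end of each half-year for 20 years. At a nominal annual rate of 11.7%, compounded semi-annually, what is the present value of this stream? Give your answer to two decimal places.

Periodic rate i = 0.117/2 = 0.0585; n = 20 × 2 = 40 periods.
Annuity factor a(40|0.0585) = 15.335245; PV = 18200 × 15.335245 = 279,101.4536

$279,101.45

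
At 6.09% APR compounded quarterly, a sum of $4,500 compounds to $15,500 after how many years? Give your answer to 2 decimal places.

20.46 years

Periodic rate i = 0.0609/4 = 0.015225.
n = ln(15500/4500) / ln(1+0.015225) = ln(3.44444) / 0.015110 = 81.8492 quarters
= 81.8492/4 years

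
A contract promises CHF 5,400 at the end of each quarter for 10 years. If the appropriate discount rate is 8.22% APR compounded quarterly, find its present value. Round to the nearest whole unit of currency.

CHF 146,305

i = 0.0822/4 = 0.02055 per quarter; n = 10·4 = 40.
PV = 5400 × [1 − (1+0.02055)^(−40)] / 0.02055 = 5400 × 27.093462 = 146,304.6944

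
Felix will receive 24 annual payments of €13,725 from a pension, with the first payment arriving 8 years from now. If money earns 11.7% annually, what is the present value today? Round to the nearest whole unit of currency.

Value one period before first payment (t=7): 13725 × [1 − (1+0.117)^(−24)] / 0.117 = 13725 × 7.946474 = 109,065.3559
Discount back 7 years: 109,065.3559 × (1+0.117)^(−7) = 109,065.3559 × 0.460922 = 50,270.6625

€50,271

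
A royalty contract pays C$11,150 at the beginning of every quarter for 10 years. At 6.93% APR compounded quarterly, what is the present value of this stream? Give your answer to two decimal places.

C$325,367.28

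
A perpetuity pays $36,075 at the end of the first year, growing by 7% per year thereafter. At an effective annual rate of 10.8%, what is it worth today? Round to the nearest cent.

$949,342.11

PV = PMT / (i − g) = 36075 / (0.108 − 0.07) = 36075 / 0.038000 = 949,342.1053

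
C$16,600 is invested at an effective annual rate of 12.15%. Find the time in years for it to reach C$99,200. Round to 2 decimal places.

(1+i)^n = 99200/16600 = 5.97590, so n = ln 5.97590 / ln 1.1215 = 15.5907 years

15.59 years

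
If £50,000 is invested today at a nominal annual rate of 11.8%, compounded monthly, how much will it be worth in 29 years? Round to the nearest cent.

£1,506,143.46

With 12 periods per year: i = 0.00983333, n = 348.
FV = 50,000 × (1 + 0.00983333)^348 = 1,506,143.4575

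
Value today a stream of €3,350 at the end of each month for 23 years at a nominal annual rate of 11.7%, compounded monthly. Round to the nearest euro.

Periodic rate i = 0.117/12 = 0.00975; n = 23 × 12 = 276 periods.
Annuity factor a(276|0.00975) = 95.517666; PV = 3350 × 95.517666 = 319,984.1828

€319,984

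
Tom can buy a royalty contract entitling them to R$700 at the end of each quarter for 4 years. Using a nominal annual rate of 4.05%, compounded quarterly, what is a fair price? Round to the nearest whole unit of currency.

R$10,292

i = 0.0405/4 = 0.010125 per quarter; n = 4·4 = 16.
Annuity factor a(16|0.010125) = 14.702787; PV = 700 × 14.702787 = 10,291.9508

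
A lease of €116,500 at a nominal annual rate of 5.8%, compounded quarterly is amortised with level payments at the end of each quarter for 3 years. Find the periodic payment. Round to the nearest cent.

€10,647.48

i = 0.058/4 = 0.0145 per quarter; n = 3·4 = 12.
PMT = 116500 / ( [1 − (1+0.0145)^(−12)] / 0.0145 ) = 116500 / 10.941555 = 10,647.4810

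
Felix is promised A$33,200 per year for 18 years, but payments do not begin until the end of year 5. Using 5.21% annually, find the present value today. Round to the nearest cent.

PV at t=4 (ordinary 18-year annuity): 33200 × a(18|0.0521) = 33200 × 11.500146 = 381,804.8575
Discount back 4 years: 381,804.8575 × (1+0.0521)^(−4) = 381,804.8575 × 0.816154 = 311,611.4211

A$311,611.42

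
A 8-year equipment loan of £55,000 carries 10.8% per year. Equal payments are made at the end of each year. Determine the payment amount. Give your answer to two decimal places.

Annuity-PV factor = 5.183034; PMT = 55000 / 5.183034 = 10,611.5450

£10,611.55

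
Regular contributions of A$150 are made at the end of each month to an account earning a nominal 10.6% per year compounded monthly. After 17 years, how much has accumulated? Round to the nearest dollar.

i = 0.106/12 = 0.00883333 per month; n = 17·12 = 204.
FV = 150 × [(1+0.00883333)^204 − 1] / 0.00883333 = 150 × 567.621036 = 85,143.1555

A$85,143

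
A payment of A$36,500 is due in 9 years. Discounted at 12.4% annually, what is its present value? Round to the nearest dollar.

A$12,747

Discount factor = (1+0.124)^(−9) = 0.349223; PV = 36,500 × 0.349223 = 12,746.6501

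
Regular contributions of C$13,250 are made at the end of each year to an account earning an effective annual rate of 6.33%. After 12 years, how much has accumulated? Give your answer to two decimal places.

C$227,881.10

Accumulation factor s(12|0.0633) = 17.198573; FV = 13250 × 17.198573 = 227,881.0983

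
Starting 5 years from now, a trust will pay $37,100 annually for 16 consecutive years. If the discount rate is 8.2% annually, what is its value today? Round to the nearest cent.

Value one period before first payment (t=4): 37100 × [1 − (1+0.082)^(−16)] / 0.082 = 37100 × 8.739311 = 324,228.4385
PV₀ = 324,228.4385 / (1+0.082)^4 = 324,228.4385 / 1.370595 = 236,560.4086

$236,560.41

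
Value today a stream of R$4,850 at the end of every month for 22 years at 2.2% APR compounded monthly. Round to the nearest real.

i = 0.022/12 = 0.00183333 per month; n = 22·12 = 264.
PV = 4850 × [1 − (1+0.00183333)^(−264)] / 0.00183333 = 4850 × 209.134709 = 1,014,303.3400

R$1,014,303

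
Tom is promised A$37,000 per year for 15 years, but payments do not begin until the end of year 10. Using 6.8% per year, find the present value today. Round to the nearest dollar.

A$188,792

Value one period before first payment (t=9): 37000 × [1 − (1+0.068)^(−15)] / 0.068 = 37000 × 9.224094 = 341,291.4625
PV₀ = 341,291.4625 / (1+0.068)^9 = 341,291.4625 / 1.807762 = 188,792.2447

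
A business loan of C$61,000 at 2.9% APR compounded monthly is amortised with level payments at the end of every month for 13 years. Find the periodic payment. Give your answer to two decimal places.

Periodic rate i = 0.029/12 = 0.00241667; n = 13 × 12 = 156 periods.
Annuity-PV factor = 129.836646; PMT = 61000 / 129.836646 = 469.8211

C$469.82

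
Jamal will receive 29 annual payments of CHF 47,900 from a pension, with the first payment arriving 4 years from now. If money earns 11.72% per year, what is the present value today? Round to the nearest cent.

PV at t=3 (ordinary 29-year annuity): 47900 × a(29|0.1172) = 47900 × 8.189438 = 392,274.0759
PV₀ = 392,274.0759 / (1+0.1172)^3 = 392,274.0759 / 1.394417 = 281,317.5503

CHF 281,317.55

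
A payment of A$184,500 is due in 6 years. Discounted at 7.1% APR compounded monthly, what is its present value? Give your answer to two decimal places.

A$120,651.32

With 12 periods per year: i = 0.00591667, n = 72.
PV = FV·(1+i)^(−n) = 184,500 × 0.653937 = 120,651.3238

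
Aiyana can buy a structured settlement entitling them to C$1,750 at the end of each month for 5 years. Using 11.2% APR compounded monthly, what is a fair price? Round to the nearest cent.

i = 0.112/12 = 0.00933333 per month; n = 5·12 = 60.
Annuity factor a(60|0.00933333) = 45.782729; PV = 1750 × 45.782729 = 80,119.7760

C$80,119.78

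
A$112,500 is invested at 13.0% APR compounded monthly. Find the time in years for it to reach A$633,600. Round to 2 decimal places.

Periodic rate i = 0.13/12 = 0.0108333.
(1+i)^n = 633600/112500 = 5.63200, so n = ln 5.63200 / ln 1.01083 = 160.4133 months
= 160.4133/12 years

13.37 years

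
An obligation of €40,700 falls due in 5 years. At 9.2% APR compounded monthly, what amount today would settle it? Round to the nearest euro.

€25,738

Periodic rate i = 0.092/12 = 0.00766667; n = 5 × 12 = 60 periods.
Discount factor = (1+0.00766667)^(−60) = 0.632392; PV = 40,700 × 0.632392 = 25,738.3594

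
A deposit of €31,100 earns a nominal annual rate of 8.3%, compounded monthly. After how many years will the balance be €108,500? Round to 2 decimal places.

15.11 years

Periodic rate i = 0.083/12 = 0.00691667.
n = ln(108500/31100) / ln(1+0.00691667) = ln(3.48875) / 0.006893 = 181.2808 months
= 181.2808/12 years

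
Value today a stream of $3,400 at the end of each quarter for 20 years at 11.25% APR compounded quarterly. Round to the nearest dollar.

Periodic rate i = 0.1125/4 = 0.028125; n = 20 × 4 = 80 periods.
PV = PMT · [1 − (1+i)^(−n)] / i = 3400 · 31.689804 = 107,745.3348

$107,745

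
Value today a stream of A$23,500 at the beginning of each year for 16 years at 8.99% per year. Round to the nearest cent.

A$213,038.05

PV = 23500 × [1 − (1+0.0899)^(−16)] / 0.0899 × (1+i) = 23500 × 9.065449 = 213,038.0545
(annuity-due: payments at period start, so ×(1+i).)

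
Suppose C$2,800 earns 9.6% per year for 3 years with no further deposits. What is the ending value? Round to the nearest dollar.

FV = PV·(1+i)^n = 2,800 × 1.316533 = 3,686.2917

C$3,686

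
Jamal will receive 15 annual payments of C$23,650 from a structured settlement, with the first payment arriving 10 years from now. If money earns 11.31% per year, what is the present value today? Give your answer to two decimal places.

C$63,739.88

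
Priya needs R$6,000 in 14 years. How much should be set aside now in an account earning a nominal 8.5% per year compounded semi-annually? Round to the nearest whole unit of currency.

R$1,871

Periodic rate i = 0.085/2 = 0.0425; n = 14 × 2 = 28 periods.
PV = 6,000 / (1 + 0.0425)^28 = 6,000 / 3.207228 = 1,870.7746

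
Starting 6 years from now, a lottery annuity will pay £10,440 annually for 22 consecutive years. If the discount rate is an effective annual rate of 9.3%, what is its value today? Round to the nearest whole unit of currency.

£61,791

PV at t=5 (ordinary 22-year annuity): 10440 × a(22|0.093) = 10440 × 9.232584 = 96,388.1719
Discount back 5 years: 96,388.1719 × (1+0.093)^(−5) = 96,388.1719 × 0.641061 = 61,790.6742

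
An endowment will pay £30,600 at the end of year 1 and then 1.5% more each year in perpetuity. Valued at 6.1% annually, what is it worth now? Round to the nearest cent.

£665,217.39

PV = D₁/(r − g) = 30600/(0.061 − 0.015) = 665,217.3913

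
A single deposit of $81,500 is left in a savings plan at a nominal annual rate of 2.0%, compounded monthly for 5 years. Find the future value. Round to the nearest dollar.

$90,064

With 12 periods per year: i = 0.00166667, n = 60.
81,500 × (1+0.00166667)^60 = 81,500 × 1.105079 = 90,063.9325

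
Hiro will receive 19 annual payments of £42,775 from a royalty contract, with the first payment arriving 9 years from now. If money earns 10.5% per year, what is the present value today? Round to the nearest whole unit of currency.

£155,782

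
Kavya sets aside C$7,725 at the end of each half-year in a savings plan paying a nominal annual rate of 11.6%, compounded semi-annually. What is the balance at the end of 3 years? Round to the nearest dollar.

C$53,614

Periodic rate i = 0.116/2 = 0.058; n = 3 × 2 = 6 periods.
Accumulation factor s(6|0.058) = 6.940275; FV = 7725 × 6.940275 = 53,613.6262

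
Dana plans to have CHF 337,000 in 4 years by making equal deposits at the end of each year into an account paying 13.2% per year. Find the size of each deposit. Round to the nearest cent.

CHF 69,284.60

FV-annuity factor = 4.863996; PMT = 337000 / 4.863996 = 69,284.5969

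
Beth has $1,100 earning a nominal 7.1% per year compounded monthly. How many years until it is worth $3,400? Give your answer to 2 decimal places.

Periodic rate i = 0.071/12 = 0.00591667.
(1+i)^n = 3400/1100 = 3.09091, so n = ln 3.09091 / ln 1.00592 = 191.2902 months
= 191.2902/12 years

15.94 years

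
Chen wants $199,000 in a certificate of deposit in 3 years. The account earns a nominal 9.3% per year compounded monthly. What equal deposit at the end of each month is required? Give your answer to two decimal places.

$4,813.72

Periodic rate i = 0.093/12 = 0.00775; n = 3 × 12 = 36 periods.
FV-annuity factor = 41.340182; PMT = 199000 / 41.340182 = 4,813.7185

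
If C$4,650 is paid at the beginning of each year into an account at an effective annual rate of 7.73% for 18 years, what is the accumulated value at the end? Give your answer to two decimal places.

C$182,748.79

FV = PMT · [(1+i)^n − 1] / i × (1+i) = 4650 · 39.300815 = 182,748.7880
Payments are at the start of each period, so multiply by (1+i).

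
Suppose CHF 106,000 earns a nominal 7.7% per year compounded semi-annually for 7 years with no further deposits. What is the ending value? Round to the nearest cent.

CHF 179,885.80

i = 0.077/2 = 0.0385 per half-year; n = 7·2 = 14.
106,000 × (1+0.0385)^14 = 106,000 × 1.697036 = 179,885.7981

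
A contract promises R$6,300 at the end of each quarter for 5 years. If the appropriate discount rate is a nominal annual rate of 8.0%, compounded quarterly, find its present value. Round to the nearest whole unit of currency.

R$103,014

With 4 periods per year: i = 0.02, n = 20.
PV = 6300 × [1 − (1+0.02)^(−20)] / 0.02 = 6300 × 16.351433 = 103,014.0301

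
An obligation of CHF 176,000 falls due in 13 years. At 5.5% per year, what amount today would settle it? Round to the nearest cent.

PV = FV·(1+i)^(−n) = 176,000 × 0.498561 = 87,746.6798

CHF 87,746.68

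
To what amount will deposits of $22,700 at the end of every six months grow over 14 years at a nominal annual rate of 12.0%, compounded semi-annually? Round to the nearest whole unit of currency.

i = 0.12/2 = 0.06 per half-year; n = 14·2 = 28.
FV = PMT · [(1+i)^n − 1] / i = 22700 · 68.528112 = 1,555,588.1338

$1,555,588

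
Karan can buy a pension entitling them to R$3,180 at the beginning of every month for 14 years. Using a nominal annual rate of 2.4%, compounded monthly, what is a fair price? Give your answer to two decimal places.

With 12 periods per year: i = 0.002, n = 168.
PV = 3180 × [1 − (1+0.002)^(−168)] / 0.002 × (1+i) = 3180 × 142.853667 = 454,274.6617
(annuity-due: payments at period start, so ×(1+i).)

R$454,274.66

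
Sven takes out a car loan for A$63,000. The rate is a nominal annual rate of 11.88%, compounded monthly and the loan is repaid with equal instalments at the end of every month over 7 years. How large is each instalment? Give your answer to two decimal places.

A$1,108.08

i = 0.1188/12 = 0.0099 per month; n = 7·12 = 84.
Annuity-PV factor = 56.854933; PMT = 63000 / 56.854933 = 1,108.0833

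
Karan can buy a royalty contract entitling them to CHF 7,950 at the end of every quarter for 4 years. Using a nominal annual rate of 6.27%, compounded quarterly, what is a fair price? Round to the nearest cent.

CHF 111,734.50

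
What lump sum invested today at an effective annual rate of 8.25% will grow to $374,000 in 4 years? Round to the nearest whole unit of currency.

$272,370

PV = 374,000 / (1 + 0.0825)^4 = 374,000 / 1.373130 = 272,370.4461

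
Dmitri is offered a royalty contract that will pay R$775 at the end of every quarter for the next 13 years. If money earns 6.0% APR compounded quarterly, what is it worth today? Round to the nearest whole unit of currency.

i = 0.06/4 = 0.015 per quarter; n = 13·4 = 52.
PV = PMT · [1 − (1+i)^(−n)] / i = 775 · 35.928742 = 27,844.7749

R$27,845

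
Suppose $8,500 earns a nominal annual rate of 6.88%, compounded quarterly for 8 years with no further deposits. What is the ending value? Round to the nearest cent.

With 4 periods per year: i = 0.0172, n = 32.
FV = PV·(1+i)^n = 8,500 × 1.725851 = 14,669.7318

$14,669.73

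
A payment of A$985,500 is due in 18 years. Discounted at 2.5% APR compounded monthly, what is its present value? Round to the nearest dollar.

A$628,677

i = 0.025/12 = 0.00208333 per month; n = 18·12 = 216.
Discount factor = (1+0.00208333)^(−216) = 0.637927; PV = 985,500 × 0.637927 = 628,676.7581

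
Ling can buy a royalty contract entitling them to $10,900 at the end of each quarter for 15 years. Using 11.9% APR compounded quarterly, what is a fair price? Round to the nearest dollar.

$303,286

With 4 periods per year: i = 0.02975, n = 60.
PV = 10900 × [1 − (1+0.02975)^(−60)] / 0.02975 = 10900 × 27.824426 = 303,286.2450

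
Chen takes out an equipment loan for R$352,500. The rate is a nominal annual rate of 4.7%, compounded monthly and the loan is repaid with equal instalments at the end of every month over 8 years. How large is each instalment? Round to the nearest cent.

Periodic rate i = 0.047/12 = 0.00391667; n = 8 × 12 = 96 periods.
Annuity-PV factor = 79.887633; PMT = 352500 / 79.887633 = 4,412.4477

R$4,412.45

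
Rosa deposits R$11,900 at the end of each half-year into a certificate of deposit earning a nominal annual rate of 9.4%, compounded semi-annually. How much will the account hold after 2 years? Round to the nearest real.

R$51,062

Periodic rate i = 0.094/2 = 0.047; n = 2 × 2 = 4 periods.
FV = PMT · [(1+i)^n − 1] / i = 11900 · 4.290940 = 51,062.1839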